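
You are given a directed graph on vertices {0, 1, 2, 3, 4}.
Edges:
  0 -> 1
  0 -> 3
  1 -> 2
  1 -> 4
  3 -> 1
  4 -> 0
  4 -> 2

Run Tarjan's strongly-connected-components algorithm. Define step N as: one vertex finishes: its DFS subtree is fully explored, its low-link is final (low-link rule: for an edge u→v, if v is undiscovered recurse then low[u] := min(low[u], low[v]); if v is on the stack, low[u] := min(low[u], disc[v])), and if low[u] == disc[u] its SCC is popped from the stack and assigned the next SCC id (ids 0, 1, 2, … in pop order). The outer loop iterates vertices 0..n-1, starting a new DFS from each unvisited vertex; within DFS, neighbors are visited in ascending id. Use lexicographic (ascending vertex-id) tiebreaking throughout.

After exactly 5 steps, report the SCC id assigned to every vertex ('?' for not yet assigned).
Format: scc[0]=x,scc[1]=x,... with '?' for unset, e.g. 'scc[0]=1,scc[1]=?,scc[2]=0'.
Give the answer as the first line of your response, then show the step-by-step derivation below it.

scc[0]=1,scc[1]=1,scc[2]=0,scc[3]=1,scc[4]=1

step 1: low=(low[0]=0,low[1]=1,low[2]=2,low[3]=?,low[4]=?); scc=(scc[0]=?,scc[1]=?,scc[2]=0,scc[3]=?,scc[4]=?)
step 2: low=(low[0]=0,low[1]=1,low[2]=2,low[3]=?,low[4]=0); scc=(scc[0]=?,scc[1]=?,scc[2]=0,scc[3]=?,scc[4]=?)
step 3: low=(low[0]=0,low[1]=0,low[2]=2,low[3]=?,low[4]=0); scc=(scc[0]=?,scc[1]=?,scc[2]=0,scc[3]=?,scc[4]=?)
step 4: low=(low[0]=0,low[1]=0,low[2]=2,low[3]=1,low[4]=0); scc=(scc[0]=?,scc[1]=?,scc[2]=0,scc[3]=?,scc[4]=?)
step 5: low=(low[0]=0,low[1]=0,low[2]=2,low[3]=1,low[4]=0); scc=(scc[0]=1,scc[1]=1,scc[2]=0,scc[3]=1,scc[4]=1)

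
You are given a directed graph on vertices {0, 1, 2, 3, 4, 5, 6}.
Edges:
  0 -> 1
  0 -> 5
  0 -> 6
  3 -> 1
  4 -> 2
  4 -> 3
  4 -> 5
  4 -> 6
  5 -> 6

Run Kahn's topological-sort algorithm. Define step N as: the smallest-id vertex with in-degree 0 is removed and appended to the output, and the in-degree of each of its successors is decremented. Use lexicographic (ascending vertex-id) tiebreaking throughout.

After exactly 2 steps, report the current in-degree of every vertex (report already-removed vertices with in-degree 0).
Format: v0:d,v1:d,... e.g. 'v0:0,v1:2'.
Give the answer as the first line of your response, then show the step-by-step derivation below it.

v0:0,v1:1,v2:0,v3:0,v4:0,v5:0,v6:1

step 1: output 0; order=[0]; indeg=(0,1,1,1,0,1,2)
step 2: output 4; order=[0,4]; indeg=(0,1,0,0,0,0,1)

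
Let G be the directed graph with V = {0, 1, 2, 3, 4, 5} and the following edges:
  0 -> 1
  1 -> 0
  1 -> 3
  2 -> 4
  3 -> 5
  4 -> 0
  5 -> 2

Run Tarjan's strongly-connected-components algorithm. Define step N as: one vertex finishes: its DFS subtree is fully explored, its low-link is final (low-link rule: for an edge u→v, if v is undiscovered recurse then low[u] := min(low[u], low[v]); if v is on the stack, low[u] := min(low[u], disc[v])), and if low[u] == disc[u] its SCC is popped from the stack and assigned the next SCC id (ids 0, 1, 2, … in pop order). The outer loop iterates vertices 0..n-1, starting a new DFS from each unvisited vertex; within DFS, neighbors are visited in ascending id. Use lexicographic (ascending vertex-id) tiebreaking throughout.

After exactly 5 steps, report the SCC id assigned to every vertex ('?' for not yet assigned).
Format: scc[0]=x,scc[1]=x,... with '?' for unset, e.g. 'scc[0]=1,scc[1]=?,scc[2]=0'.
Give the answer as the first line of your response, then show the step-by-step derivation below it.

scc[0]=?,scc[1]=?,scc[2]=?,scc[3]=?,scc[4]=?,scc[5]=?

step 1: low=(low[0]=0,low[1]=0,low[2]=4,low[3]=2,low[4]=0,low[5]=3); scc=(scc[0]=?,scc[1]=?,scc[2]=?,scc[3]=?,scc[4]=?,scc[5]=?)
step 2: low=(low[0]=0,low[1]=0,low[2]=0,low[3]=2,low[4]=0,low[5]=3); scc=(scc[0]=?,scc[1]=?,scc[2]=?,scc[3]=?,scc[4]=?,scc[5]=?)
step 3: low=(low[0]=0,low[1]=0,low[2]=0,low[3]=2,low[4]=0,low[5]=0); scc=(scc[0]=?,scc[1]=?,scc[2]=?,scc[3]=?,scc[4]=?,scc[5]=?)
step 4: low=(low[0]=0,low[1]=0,low[2]=0,low[3]=0,low[4]=0,low[5]=0); scc=(scc[0]=?,scc[1]=?,scc[2]=?,scc[3]=?,scc[4]=?,scc[5]=?)
step 5: low=(low[0]=0,low[1]=0,low[2]=0,low[3]=0,low[4]=0,low[5]=0); scc=(scc[0]=?,scc[1]=?,scc[2]=?,scc[3]=?,scc[4]=?,scc[5]=?)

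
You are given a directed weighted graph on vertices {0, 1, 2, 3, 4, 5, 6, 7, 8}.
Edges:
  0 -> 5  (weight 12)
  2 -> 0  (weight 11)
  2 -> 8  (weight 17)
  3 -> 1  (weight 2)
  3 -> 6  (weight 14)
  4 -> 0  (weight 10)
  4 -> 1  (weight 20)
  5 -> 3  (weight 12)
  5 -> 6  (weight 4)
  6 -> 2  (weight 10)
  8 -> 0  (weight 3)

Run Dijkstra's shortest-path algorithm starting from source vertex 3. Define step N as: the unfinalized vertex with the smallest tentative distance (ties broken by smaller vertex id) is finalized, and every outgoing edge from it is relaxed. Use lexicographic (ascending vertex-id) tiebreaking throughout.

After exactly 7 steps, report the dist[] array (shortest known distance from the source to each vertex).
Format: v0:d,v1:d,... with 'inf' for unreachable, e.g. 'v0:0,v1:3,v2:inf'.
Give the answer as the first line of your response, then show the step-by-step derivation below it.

v0:35,v1:2,v2:24,v3:0,v4:inf,v5:47,v6:14,v7:inf,v8:41

step 1: dist = v0:inf,v1:2,v2:inf,v3:0,v4:inf,v5:inf,v6:14,v7:inf,v8:inf
step 2: dist = v0:inf,v1:2,v2:inf,v3:0,v4:inf,v5:inf,v6:14,v7:inf,v8:inf
step 3: dist = v0:inf,v1:2,v2:24,v3:0,v4:inf,v5:inf,v6:14,v7:inf,v8:inf
step 4: dist = v0:35,v1:2,v2:24,v3:0,v4:inf,v5:inf,v6:14,v7:inf,v8:41
step 5: dist = v0:35,v1:2,v2:24,v3:0,v4:inf,v5:47,v6:14,v7:inf,v8:41
step 6: dist = v0:35,v1:2,v2:24,v3:0,v4:inf,v5:47,v6:14,v7:inf,v8:41
step 7: dist = v0:35,v1:2,v2:24,v3:0,v4:inf,v5:47,v6:14,v7:inf,v8:41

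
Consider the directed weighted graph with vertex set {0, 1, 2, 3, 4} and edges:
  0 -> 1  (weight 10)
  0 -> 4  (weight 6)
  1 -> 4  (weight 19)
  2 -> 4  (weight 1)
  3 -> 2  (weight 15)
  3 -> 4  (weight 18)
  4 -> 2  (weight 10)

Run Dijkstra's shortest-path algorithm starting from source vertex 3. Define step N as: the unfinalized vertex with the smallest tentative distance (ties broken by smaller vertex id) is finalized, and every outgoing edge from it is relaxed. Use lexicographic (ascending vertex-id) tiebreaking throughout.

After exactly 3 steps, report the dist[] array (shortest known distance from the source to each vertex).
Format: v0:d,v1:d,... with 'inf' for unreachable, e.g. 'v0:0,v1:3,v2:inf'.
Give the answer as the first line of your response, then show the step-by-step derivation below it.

v0:inf,v1:inf,v2:15,v3:0,v4:16

step 1: dist = v0:inf,v1:inf,v2:15,v3:0,v4:18
step 2: dist = v0:inf,v1:inf,v2:15,v3:0,v4:16
step 3: dist = v0:inf,v1:inf,v2:15,v3:0,v4:16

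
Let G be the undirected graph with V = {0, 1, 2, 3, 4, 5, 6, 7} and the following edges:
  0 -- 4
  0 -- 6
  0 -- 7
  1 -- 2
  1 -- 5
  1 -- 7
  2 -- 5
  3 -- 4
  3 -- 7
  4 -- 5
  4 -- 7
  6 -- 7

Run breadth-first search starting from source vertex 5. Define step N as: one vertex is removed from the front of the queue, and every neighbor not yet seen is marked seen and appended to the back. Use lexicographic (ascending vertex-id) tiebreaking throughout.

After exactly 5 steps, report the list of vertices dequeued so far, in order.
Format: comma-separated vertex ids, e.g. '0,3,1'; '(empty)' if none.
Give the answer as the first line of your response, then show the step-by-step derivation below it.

5,1,2,4,7

step 1: dequeue 5; queue=[1,2,4]; order=5
step 2: dequeue 1; queue=[2,4,7]; order=5,1
step 3: dequeue 2; queue=[4,7]; order=5,1,2
step 4: dequeue 4; queue=[7,0,3]; order=5,1,2,4
step 5: dequeue 7; queue=[0,3,6]; order=5,1,2,4,7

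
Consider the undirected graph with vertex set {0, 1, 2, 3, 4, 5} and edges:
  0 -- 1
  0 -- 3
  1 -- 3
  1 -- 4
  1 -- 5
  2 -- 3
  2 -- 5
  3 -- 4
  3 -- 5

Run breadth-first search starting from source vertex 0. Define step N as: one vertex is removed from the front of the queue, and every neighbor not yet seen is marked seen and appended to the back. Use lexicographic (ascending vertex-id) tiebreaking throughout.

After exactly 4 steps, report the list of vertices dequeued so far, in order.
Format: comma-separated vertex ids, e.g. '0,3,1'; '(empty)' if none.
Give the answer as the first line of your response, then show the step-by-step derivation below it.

0,1,3,4

step 1: dequeue 0; queue=[1,3]; order=0
step 2: dequeue 1; queue=[3,4,5]; order=0,1
step 3: dequeue 3; queue=[4,5,2]; order=0,1,3
step 4: dequeue 4; queue=[5,2]; order=0,1,3,4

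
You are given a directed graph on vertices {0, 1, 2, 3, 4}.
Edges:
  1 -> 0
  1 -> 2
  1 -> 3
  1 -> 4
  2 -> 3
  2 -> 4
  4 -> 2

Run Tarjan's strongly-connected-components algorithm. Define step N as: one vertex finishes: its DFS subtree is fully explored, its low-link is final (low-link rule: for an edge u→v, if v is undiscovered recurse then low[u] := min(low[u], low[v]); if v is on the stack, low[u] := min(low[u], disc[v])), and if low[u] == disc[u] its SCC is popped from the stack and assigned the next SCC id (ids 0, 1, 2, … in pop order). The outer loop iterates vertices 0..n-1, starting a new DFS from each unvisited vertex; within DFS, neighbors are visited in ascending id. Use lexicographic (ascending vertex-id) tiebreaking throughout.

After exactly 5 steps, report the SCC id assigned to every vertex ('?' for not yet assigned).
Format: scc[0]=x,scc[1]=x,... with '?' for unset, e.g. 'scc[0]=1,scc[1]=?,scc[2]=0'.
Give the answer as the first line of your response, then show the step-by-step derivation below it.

scc[0]=0,scc[1]=3,scc[2]=2,scc[3]=1,scc[4]=2

step 1: low=(low[0]=0,low[1]=?,low[2]=?,low[3]=?,low[4]=?); scc=(scc[0]=0,scc[1]=?,scc[2]=?,scc[3]=?,scc[4]=?)
step 2: low=(low[0]=0,low[1]=1,low[2]=2,low[3]=3,low[4]=?); scc=(scc[0]=0,scc[1]=?,scc[2]=?,scc[3]=1,scc[4]=?)
step 3: low=(low[0]=0,low[1]=1,low[2]=2,low[3]=3,low[4]=2); scc=(scc[0]=0,scc[1]=?,scc[2]=?,scc[3]=1,scc[4]=?)
step 4: low=(low[0]=0,low[1]=1,low[2]=2,low[3]=3,low[4]=2); scc=(scc[0]=0,scc[1]=?,scc[2]=2,scc[3]=1,scc[4]=2)
step 5: low=(low[0]=0,low[1]=1,low[2]=2,low[3]=3,low[4]=2); scc=(scc[0]=0,scc[1]=3,scc[2]=2,scc[3]=1,scc[4]=2)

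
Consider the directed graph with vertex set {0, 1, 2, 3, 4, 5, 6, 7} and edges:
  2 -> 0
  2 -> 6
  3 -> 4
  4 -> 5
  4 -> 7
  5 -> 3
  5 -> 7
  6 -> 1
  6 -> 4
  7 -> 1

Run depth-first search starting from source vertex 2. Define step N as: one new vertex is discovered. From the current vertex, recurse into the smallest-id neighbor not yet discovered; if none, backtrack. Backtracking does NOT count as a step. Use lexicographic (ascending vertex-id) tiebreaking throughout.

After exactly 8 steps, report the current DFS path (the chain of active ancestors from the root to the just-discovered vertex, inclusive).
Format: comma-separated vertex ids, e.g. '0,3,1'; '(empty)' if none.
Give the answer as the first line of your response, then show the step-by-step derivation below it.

2,6,4,5,7

step 1: discover 2; path=2; order=2
step 2: discover 0; path=2>0; order=2,0
step 3: discover 6; path=2>6; order=2,0,6
step 4: discover 1; path=2>6>1; order=2,0,6,1
step 5: discover 4; path=2>6>4; order=2,0,6,1,4
step 6: discover 5; path=2>6>4>5; order=2,0,6,1,4,5
step 7: discover 3; path=2>6>4>5>3; order=2,0,6,1,4,5,3
step 8: discover 7; path=2>6>4>5>7; order=2,0,6,1,4,5,3,7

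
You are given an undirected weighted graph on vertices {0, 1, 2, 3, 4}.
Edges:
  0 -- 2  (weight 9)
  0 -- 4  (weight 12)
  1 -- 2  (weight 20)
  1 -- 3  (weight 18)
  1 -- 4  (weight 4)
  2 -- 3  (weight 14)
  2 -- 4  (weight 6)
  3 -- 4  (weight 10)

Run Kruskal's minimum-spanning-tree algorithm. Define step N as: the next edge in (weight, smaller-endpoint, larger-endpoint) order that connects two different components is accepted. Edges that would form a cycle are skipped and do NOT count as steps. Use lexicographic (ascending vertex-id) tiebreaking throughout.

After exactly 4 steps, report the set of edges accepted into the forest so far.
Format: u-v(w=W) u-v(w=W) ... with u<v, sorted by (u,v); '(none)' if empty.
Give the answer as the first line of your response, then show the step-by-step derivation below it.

0-2(w=9) 1-4(w=4) 2-4(w=6) 3-4(w=10)

step 1: add edge 1-4 (w=4); MST = {1-4(w=4)}
step 2: add edge 2-4 (w=6); MST = {1-4(w=4) 2-4(w=6)}
step 3: add edge 0-2 (w=9); MST = {0-2(w=9) 1-4(w=4) 2-4(w=6)}
step 4: add edge 3-4 (w=10); MST = {0-2(w=9) 1-4(w=4) 2-4(w=6) 3-4(w=10)}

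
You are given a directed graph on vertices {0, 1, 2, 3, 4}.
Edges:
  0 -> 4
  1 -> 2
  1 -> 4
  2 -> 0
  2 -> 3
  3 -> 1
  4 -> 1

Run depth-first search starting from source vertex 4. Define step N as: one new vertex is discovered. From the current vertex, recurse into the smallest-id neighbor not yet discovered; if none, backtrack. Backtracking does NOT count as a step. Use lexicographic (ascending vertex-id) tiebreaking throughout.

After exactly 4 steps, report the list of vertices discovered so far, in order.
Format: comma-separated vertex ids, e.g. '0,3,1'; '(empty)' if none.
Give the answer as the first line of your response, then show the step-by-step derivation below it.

4,1,2,0

step 1: discover 4; path=4; order=4
step 2: discover 1; path=4>1; order=4,1
step 3: discover 2; path=4>1>2; order=4,1,2
step 4: discover 0; path=4>1>2>0; order=4,1,2,0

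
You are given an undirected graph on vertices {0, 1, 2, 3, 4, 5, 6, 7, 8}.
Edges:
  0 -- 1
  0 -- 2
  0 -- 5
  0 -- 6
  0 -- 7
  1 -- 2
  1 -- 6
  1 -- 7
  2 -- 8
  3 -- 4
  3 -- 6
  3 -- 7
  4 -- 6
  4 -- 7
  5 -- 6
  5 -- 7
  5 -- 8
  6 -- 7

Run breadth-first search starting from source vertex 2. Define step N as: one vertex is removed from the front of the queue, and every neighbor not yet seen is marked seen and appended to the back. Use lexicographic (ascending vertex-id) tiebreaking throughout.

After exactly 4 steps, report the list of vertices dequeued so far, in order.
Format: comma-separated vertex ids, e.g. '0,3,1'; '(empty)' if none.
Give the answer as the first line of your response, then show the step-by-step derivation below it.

2,0,1,8

step 1: dequeue 2; queue=[0,1,8]; order=2
step 2: dequeue 0; queue=[1,8,5,6,7]; order=2,0
step 3: dequeue 1; queue=[8,5,6,7]; order=2,0,1
step 4: dequeue 8; queue=[5,6,7]; order=2,0,1,8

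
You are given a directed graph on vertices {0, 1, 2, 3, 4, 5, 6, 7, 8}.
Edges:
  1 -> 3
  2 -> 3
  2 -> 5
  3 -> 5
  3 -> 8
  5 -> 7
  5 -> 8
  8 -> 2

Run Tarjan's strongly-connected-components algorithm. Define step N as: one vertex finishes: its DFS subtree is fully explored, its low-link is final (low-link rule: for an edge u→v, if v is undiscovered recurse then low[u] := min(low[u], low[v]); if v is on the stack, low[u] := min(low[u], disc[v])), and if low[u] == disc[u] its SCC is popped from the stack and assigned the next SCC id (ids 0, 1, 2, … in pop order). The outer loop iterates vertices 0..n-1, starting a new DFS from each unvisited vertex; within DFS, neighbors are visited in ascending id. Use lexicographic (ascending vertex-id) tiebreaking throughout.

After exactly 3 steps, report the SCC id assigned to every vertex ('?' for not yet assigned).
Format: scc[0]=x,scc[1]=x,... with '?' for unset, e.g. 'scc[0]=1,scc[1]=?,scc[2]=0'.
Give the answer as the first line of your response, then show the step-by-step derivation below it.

scc[0]=0,scc[1]=?,scc[2]=?,scc[3]=?,scc[4]=?,scc[5]=?,scc[6]=?,scc[7]=1,scc[8]=?

step 1: low=(low[0]=0,low[1]=?,low[2]=?,low[3]=?,low[4]=?,low[5]=?,low[6]=?,low[7]=?,low[8]=?); scc=(scc[0]=0,scc[1]=?,scc[2]=?,scc[3]=?,scc[4]=?,scc[5]=?,scc[6]=?,scc[7]=?,scc[8]=?)
step 2: low=(low[0]=0,low[1]=1,low[2]=?,low[3]=2,low[4]=?,low[5]=3,low[6]=?,low[7]=4,low[8]=?); scc=(scc[0]=0,scc[1]=?,scc[2]=?,scc[3]=?,scc[4]=?,scc[5]=?,scc[6]=?,scc[7]=1,scc[8]=?)
step 3: low=(low[0]=0,low[1]=1,low[2]=2,low[3]=2,low[4]=?,low[5]=3,low[6]=?,low[7]=4,low[8]=5); scc=(scc[0]=0,scc[1]=?,scc[2]=?,scc[3]=?,scc[4]=?,scc[5]=?,scc[6]=?,scc[7]=1,scc[8]=?)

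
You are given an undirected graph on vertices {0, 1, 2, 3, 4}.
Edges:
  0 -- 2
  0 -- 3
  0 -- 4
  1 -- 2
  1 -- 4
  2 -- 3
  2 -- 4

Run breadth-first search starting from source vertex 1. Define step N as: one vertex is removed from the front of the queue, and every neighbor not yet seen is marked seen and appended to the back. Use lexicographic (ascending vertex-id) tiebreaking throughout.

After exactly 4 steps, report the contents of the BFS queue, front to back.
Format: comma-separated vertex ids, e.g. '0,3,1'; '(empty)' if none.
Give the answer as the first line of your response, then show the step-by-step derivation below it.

3

step 1: dequeue 1; queue=[2,4]; order=1
step 2: dequeue 2; queue=[4,0,3]; order=1,2
step 3: dequeue 4; queue=[0,3]; order=1,2,4
step 4: dequeue 0; queue=[3]; order=1,2,4,0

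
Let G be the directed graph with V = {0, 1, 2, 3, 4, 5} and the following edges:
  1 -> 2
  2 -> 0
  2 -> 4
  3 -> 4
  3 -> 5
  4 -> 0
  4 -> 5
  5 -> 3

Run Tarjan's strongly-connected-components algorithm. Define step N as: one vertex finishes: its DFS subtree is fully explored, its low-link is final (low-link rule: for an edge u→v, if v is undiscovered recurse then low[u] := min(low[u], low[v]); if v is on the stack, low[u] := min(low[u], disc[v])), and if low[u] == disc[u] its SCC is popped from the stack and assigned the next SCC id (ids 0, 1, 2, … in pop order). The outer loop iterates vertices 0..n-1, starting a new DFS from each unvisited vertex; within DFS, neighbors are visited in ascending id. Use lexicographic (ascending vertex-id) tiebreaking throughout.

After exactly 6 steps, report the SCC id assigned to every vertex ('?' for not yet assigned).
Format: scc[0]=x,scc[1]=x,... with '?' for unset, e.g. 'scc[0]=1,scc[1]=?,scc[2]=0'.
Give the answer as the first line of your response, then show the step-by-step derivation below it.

scc[0]=0,scc[1]=3,scc[2]=2,scc[3]=1,scc[4]=1,scc[5]=1

step 1: low=(low[0]=0,low[1]=?,low[2]=?,low[3]=?,low[4]=?,low[5]=?); scc=(scc[0]=0,scc[1]=?,scc[2]=?,scc[3]=?,scc[4]=?,scc[5]=?)
step 2: low=(low[0]=0,low[1]=1,low[2]=2,low[3]=3,low[4]=3,low[5]=4); scc=(scc[0]=0,scc[1]=?,scc[2]=?,scc[3]=?,scc[4]=?,scc[5]=?)
step 3: low=(low[0]=0,low[1]=1,low[2]=2,low[3]=3,low[4]=3,low[5]=3); scc=(scc[0]=0,scc[1]=?,scc[2]=?,scc[3]=?,scc[4]=?,scc[5]=?)
step 4: low=(low[0]=0,low[1]=1,low[2]=2,low[3]=3,low[4]=3,low[5]=3); scc=(scc[0]=0,scc[1]=?,scc[2]=?,scc[3]=1,scc[4]=1,scc[5]=1)
step 5: low=(low[0]=0,low[1]=1,low[2]=2,low[3]=3,low[4]=3,low[5]=3); scc=(scc[0]=0,scc[1]=?,scc[2]=2,scc[3]=1,scc[4]=1,scc[5]=1)
step 6: low=(low[0]=0,low[1]=1,low[2]=2,low[3]=3,low[4]=3,low[5]=3); scc=(scc[0]=0,scc[1]=3,scc[2]=2,scc[3]=1,scc[4]=1,scc[5]=1)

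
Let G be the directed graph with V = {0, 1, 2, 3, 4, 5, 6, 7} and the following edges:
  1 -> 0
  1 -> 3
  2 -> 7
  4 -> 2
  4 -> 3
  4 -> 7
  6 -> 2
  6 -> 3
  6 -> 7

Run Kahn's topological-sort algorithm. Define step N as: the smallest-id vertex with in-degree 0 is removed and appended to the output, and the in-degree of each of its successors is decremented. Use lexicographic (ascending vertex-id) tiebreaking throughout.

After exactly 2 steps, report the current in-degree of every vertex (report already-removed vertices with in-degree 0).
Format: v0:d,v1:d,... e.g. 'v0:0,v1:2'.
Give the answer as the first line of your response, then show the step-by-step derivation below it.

v0:0,v1:0,v2:2,v3:2,v4:0,v5:0,v6:0,v7:3

step 1: output 1; order=[1]; indeg=(0,0,2,2,0,0,0,3)
step 2: output 0; order=[1,0]; indeg=(0,0,2,2,0,0,0,3)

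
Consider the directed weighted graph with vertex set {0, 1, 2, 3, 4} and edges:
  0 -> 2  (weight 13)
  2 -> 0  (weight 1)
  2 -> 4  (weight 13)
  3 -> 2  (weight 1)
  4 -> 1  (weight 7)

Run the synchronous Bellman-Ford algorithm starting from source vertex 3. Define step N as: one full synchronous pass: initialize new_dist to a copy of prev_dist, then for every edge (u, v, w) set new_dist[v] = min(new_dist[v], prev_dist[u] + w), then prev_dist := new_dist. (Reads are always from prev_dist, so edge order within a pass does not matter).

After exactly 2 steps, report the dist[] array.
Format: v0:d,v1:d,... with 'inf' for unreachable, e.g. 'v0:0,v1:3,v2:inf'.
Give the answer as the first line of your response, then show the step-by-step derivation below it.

v0:2,v1:inf,v2:1,v3:0,v4:14

step 1: dist = v0:inf,v1:inf,v2:1,v3:0,v4:inf
step 2: dist = v0:2,v1:inf,v2:1,v3:0,v4:14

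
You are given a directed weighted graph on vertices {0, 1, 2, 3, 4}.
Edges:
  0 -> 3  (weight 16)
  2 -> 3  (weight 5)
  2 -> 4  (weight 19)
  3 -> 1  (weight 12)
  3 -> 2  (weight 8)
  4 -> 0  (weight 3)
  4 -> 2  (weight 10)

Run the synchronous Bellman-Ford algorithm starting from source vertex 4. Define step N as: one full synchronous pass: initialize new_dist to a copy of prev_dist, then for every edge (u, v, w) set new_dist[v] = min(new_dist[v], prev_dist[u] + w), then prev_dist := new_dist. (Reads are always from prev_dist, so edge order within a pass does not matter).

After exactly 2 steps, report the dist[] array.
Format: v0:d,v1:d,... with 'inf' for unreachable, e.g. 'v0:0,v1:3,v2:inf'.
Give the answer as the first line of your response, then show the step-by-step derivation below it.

v0:3,v1:inf,v2:10,v3:15,v4:0

step 1: dist = v0:3,v1:inf,v2:10,v3:inf,v4:0
step 2: dist = v0:3,v1:inf,v2:10,v3:15,v4:0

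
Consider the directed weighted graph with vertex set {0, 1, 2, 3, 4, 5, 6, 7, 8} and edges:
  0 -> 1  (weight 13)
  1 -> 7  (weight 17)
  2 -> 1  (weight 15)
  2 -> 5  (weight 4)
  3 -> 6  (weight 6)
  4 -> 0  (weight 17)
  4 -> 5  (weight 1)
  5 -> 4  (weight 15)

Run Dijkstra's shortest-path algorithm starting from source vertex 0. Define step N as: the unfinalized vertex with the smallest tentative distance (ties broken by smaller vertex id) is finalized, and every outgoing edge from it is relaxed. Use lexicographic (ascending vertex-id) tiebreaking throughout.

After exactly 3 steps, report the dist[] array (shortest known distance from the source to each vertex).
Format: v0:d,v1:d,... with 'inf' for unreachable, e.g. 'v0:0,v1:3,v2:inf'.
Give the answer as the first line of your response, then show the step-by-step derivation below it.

v0:0,v1:13,v2:inf,v3:inf,v4:inf,v5:inf,v6:inf,v7:30,v8:inf

step 1: dist = v0:0,v1:13,v2:inf,v3:inf,v4:inf,v5:inf,v6:inf,v7:inf,v8:inf
step 2: dist = v0:0,v1:13,v2:inf,v3:inf,v4:inf,v5:inf,v6:inf,v7:30,v8:inf
step 3: dist = v0:0,v1:13,v2:inf,v3:inf,v4:inf,v5:inf,v6:inf,v7:30,v8:inf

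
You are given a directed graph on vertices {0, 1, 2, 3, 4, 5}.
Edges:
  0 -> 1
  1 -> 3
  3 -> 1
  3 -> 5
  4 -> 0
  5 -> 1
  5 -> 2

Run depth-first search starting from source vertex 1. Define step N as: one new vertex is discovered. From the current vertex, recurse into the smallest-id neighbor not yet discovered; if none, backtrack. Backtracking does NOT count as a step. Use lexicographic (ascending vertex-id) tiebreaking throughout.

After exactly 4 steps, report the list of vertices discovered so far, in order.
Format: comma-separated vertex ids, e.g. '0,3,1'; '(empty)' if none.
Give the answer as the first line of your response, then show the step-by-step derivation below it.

1,3,5,2

step 1: discover 1; path=1; order=1
step 2: discover 3; path=1>3; order=1,3
step 3: discover 5; path=1>3>5; order=1,3,5
step 4: discover 2; path=1>3>5>2; order=1,3,5,2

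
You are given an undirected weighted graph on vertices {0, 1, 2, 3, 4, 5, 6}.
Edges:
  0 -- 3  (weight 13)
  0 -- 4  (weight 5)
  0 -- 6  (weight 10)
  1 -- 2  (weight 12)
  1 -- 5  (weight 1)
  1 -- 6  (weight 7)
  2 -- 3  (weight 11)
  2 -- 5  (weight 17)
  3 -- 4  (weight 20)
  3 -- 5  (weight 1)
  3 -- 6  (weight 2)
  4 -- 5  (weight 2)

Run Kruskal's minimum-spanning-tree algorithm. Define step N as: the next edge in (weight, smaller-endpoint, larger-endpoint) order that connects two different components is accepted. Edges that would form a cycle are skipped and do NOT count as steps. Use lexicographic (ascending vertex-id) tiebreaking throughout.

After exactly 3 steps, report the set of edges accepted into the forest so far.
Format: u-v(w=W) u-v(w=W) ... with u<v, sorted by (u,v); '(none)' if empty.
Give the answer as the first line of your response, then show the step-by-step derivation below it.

1-5(w=1) 3-5(w=1) 3-6(w=2)

step 1: add edge 1-5 (w=1); MST = {1-5(w=1)}
step 2: add edge 3-5 (w=1); MST = {1-5(w=1) 3-5(w=1)}
step 3: add edge 3-6 (w=2); MST = {1-5(w=1) 3-5(w=1) 3-6(w=2)}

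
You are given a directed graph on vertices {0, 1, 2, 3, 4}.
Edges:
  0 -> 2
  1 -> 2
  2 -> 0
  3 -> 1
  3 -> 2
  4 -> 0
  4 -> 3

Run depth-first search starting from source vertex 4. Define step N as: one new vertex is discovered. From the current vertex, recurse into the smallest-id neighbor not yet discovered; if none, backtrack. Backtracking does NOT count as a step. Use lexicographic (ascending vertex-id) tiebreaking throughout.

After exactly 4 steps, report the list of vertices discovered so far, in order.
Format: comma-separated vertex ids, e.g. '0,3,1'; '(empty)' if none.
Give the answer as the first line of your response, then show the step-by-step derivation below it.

4,0,2,3

step 1: discover 4; path=4; order=4
step 2: discover 0; path=4>0; order=4,0
step 3: discover 2; path=4>0>2; order=4,0,2
step 4: discover 3; path=4>3; order=4,0,2,3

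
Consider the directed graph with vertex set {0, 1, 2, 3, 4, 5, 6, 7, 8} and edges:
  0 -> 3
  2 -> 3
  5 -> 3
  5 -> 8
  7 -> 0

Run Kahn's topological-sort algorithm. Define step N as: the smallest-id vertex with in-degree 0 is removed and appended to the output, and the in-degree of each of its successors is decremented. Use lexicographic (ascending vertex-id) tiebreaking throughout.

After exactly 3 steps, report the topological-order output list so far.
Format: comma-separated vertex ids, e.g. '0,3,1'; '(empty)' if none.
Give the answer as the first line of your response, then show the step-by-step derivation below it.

1,2,4

step 1: output 1; order=[1]; indeg=(1,0,0,3,0,0,0,0,1)
step 2: output 2; order=[1,2]; indeg=(1,0,0,2,0,0,0,0,1)
step 3: output 4; order=[1,2,4]; indeg=(1,0,0,2,0,0,0,0,1)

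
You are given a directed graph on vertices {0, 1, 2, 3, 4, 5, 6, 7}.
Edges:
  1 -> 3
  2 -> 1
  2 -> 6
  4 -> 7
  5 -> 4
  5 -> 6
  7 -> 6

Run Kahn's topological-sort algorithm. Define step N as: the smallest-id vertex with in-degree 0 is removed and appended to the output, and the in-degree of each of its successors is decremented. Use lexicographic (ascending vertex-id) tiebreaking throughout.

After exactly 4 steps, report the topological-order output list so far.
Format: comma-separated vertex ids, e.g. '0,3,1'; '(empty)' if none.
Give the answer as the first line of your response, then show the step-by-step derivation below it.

0,2,1,3

step 1: output 0; order=[0]; indeg=(0,1,0,1,1,0,3,1)
step 2: output 2; order=[0,2]; indeg=(0,0,0,1,1,0,2,1)
step 3: output 1; order=[0,2,1]; indeg=(0,0,0,0,1,0,2,1)
step 4: output 3; order=[0,2,1,3]; indeg=(0,0,0,0,1,0,2,1)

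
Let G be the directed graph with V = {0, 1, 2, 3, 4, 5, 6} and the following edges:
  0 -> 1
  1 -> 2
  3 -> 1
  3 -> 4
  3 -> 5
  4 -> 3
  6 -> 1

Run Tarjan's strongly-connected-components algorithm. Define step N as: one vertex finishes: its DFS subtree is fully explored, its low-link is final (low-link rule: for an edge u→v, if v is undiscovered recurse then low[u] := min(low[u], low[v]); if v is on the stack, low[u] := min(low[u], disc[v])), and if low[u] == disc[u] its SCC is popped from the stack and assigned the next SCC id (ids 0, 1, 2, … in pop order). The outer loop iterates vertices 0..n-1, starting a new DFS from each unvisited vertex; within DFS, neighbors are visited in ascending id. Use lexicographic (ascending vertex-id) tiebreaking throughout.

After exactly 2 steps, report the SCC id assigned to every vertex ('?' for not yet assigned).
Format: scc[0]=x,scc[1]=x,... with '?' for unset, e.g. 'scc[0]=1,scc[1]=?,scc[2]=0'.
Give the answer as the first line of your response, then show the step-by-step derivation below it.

scc[0]=?,scc[1]=1,scc[2]=0,scc[3]=?,scc[4]=?,scc[5]=?,scc[6]=?

step 1: low=(low[0]=0,low[1]=1,low[2]=2,low[3]=?,low[4]=?,low[5]=?,low[6]=?); scc=(scc[0]=?,scc[1]=?,scc[2]=0,scc[3]=?,scc[4]=?,scc[5]=?,scc[6]=?)
step 2: low=(low[0]=0,low[1]=1,low[2]=2,low[3]=?,low[4]=?,low[5]=?,low[6]=?); scc=(scc[0]=?,scc[1]=1,scc[2]=0,scc[3]=?,scc[4]=?,scc[5]=?,scc[6]=?)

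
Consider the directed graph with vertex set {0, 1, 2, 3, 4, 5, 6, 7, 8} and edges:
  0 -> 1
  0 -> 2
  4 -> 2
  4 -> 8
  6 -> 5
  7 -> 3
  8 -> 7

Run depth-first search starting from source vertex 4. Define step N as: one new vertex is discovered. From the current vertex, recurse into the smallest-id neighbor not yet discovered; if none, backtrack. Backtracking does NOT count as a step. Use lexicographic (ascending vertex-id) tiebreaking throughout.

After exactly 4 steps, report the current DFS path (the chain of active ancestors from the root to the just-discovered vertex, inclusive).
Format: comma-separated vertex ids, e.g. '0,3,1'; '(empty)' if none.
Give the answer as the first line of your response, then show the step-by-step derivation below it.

4,8,7

step 1: discover 4; path=4; order=4
step 2: discover 2; path=4>2; order=4,2
step 3: discover 8; path=4>8; order=4,2,8
step 4: discover 7; path=4>8>7; order=4,2,8,7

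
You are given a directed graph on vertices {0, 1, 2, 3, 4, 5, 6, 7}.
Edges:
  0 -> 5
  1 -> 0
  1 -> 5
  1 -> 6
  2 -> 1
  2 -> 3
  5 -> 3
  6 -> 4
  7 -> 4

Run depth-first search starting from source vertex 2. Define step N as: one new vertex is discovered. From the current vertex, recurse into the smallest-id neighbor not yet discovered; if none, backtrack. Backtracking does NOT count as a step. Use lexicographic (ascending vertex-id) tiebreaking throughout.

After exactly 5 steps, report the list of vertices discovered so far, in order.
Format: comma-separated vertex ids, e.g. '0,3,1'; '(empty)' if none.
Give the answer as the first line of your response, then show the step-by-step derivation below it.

2,1,0,5,3

step 1: discover 2; path=2; order=2
step 2: discover 1; path=2>1; order=2,1
step 3: discover 0; path=2>1>0; order=2,1,0
step 4: discover 5; path=2>1>0>5; order=2,1,0,5
step 5: discover 3; path=2>1>0>5>3; order=2,1,0,5,3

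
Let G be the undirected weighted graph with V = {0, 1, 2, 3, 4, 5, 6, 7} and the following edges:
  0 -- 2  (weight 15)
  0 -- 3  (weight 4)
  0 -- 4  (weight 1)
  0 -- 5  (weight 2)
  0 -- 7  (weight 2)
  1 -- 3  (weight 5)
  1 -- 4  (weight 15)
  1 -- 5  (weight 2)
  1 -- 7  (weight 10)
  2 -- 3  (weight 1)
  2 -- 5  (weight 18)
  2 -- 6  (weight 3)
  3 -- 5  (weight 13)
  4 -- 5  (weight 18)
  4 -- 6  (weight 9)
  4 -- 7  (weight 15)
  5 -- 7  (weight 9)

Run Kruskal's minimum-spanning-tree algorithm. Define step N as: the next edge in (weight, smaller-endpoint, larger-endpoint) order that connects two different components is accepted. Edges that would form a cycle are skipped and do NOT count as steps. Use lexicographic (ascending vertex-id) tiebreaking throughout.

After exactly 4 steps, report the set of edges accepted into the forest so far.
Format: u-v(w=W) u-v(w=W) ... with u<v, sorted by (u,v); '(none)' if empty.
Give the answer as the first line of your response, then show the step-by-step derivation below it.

0-4(w=1) 0-5(w=2) 0-7(w=2) 2-3(w=1)

step 1: add edge 0-4 (w=1); MST = {0-4(w=1)}
step 2: add edge 2-3 (w=1); MST = {0-4(w=1) 2-3(w=1)}
step 3: add edge 0-5 (w=2); MST = {0-4(w=1) 0-5(w=2) 2-3(w=1)}
step 4: add edge 0-7 (w=2); MST = {0-4(w=1) 0-5(w=2) 0-7(w=2) 2-3(w=1)}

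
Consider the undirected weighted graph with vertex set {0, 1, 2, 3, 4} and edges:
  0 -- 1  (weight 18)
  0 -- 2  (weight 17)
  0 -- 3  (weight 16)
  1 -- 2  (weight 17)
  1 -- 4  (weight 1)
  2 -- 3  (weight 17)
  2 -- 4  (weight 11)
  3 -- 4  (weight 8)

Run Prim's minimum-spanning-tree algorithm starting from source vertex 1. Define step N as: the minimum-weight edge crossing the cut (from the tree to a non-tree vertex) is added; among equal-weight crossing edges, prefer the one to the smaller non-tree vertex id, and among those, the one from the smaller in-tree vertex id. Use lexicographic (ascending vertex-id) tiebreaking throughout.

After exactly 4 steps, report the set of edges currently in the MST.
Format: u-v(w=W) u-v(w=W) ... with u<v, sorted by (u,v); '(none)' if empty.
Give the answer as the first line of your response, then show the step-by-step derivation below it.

0-3(w=16) 1-4(w=1) 2-4(w=11) 3-4(w=8)

step 1: add edge 1-4 (w=1); MST = {1-4(w=1)}
step 2: add edge 3-4 (w=8); MST = {1-4(w=1) 3-4(w=8)}
step 3: add edge 2-4 (w=11); MST = {1-4(w=1) 2-4(w=11) 3-4(w=8)}
step 4: add edge 0-3 (w=16); MST = {0-3(w=16) 1-4(w=1) 2-4(w=11) 3-4(w=8)}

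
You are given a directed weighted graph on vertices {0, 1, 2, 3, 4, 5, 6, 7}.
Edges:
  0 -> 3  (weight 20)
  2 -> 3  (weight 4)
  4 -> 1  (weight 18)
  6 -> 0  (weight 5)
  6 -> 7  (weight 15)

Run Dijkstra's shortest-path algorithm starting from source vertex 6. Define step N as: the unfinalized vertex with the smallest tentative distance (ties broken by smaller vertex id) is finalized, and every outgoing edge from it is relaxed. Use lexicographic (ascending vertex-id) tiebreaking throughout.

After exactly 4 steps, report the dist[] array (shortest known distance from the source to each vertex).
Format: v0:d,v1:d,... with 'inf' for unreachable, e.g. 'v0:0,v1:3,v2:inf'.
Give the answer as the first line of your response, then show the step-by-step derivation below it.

v0:5,v1:inf,v2:inf,v3:25,v4:inf,v5:inf,v6:0,v7:15

step 1: dist = v0:5,v1:inf,v2:inf,v3:inf,v4:inf,v5:inf,v6:0,v7:15
step 2: dist = v0:5,v1:inf,v2:inf,v3:25,v4:inf,v5:inf,v6:0,v7:15
step 3: dist = v0:5,v1:inf,v2:inf,v3:25,v4:inf,v5:inf,v6:0,v7:15
step 4: dist = v0:5,v1:inf,v2:inf,v3:25,v4:inf,v5:inf,v6:0,v7:15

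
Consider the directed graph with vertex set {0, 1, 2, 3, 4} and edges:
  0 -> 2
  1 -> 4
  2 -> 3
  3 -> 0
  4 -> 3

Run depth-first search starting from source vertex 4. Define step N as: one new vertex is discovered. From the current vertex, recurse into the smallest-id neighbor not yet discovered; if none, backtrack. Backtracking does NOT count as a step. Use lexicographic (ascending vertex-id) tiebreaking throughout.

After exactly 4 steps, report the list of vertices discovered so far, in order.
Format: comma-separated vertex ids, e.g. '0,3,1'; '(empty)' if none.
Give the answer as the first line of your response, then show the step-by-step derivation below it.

4,3,0,2

step 1: discover 4; path=4; order=4
step 2: discover 3; path=4>3; order=4,3
step 3: discover 0; path=4>3>0; order=4,3,0
step 4: discover 2; path=4>3>0>2; order=4,3,0,2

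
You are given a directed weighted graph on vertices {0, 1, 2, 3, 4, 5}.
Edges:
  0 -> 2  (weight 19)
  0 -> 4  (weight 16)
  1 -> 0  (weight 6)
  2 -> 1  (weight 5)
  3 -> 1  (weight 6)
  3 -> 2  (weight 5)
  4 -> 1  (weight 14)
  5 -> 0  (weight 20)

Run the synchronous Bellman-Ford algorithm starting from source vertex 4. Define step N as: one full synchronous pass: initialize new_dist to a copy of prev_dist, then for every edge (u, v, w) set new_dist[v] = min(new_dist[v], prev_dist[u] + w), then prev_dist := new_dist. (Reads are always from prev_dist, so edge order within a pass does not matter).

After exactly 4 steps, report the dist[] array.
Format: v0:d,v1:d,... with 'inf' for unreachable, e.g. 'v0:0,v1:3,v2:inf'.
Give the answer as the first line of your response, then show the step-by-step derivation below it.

v0:20,v1:14,v2:39,v3:inf,v4:0,v5:inf

step 1: dist = v0:inf,v1:14,v2:inf,v3:inf,v4:0,v5:inf
step 2: dist = v0:20,v1:14,v2:inf,v3:inf,v4:0,v5:inf
step 3: dist = v0:20,v1:14,v2:39,v3:inf,v4:0,v5:inf
step 4: dist = v0:20,v1:14,v2:39,v3:inf,v4:0,v5:inf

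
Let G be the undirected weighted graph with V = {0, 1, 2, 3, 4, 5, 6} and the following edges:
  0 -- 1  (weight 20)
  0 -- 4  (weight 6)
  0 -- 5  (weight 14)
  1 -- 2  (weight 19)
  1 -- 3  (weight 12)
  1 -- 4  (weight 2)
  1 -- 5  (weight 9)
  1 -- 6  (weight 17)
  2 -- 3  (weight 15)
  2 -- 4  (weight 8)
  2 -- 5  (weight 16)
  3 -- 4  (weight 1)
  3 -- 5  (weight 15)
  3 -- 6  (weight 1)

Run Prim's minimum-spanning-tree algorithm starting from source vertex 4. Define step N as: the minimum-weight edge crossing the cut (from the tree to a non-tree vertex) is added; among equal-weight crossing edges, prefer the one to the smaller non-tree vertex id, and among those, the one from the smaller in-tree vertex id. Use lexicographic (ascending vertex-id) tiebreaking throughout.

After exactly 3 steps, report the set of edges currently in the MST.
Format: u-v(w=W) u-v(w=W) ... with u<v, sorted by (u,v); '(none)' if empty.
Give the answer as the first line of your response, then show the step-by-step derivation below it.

1-4(w=2) 3-4(w=1) 3-6(w=1)

step 1: add edge 3-4 (w=1); MST = {3-4(w=1)}
step 2: add edge 3-6 (w=1); MST = {3-4(w=1) 3-6(w=1)}
step 3: add edge 1-4 (w=2); MST = {1-4(w=2) 3-4(w=1) 3-6(w=1)}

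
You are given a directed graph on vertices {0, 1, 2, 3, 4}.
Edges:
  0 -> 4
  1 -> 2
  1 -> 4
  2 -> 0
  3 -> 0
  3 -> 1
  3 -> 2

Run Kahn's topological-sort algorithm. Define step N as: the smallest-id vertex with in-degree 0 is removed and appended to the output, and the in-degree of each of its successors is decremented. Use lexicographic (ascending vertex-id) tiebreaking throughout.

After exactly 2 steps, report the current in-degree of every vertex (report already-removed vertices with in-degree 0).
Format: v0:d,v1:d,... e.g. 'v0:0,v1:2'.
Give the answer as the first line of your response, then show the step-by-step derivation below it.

v0:1,v1:0,v2:0,v3:0,v4:1

step 1: output 3; order=[3]; indeg=(1,0,1,0,2)
step 2: output 1; order=[3,1]; indeg=(1,0,0,0,1)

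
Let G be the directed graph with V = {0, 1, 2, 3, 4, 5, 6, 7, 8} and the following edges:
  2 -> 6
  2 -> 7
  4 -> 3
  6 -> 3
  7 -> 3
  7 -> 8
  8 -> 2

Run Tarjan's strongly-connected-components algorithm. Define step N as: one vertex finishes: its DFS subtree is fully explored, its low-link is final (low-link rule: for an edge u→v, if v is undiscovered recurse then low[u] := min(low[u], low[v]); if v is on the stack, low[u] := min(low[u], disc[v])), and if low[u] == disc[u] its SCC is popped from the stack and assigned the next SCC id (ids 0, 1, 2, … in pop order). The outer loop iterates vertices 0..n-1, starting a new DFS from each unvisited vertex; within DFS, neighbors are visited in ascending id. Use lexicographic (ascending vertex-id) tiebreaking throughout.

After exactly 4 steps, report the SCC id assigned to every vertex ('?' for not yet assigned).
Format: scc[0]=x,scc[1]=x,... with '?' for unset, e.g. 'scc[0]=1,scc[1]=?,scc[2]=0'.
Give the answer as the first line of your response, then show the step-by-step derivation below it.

scc[0]=0,scc[1]=1,scc[2]=?,scc[3]=2,scc[4]=?,scc[5]=?,scc[6]=3,scc[7]=?,scc[8]=?

step 1: low=(low[0]=0,low[1]=?,low[2]=?,low[3]=?,low[4]=?,low[5]=?,low[6]=?,low[7]=?,low[8]=?); scc=(scc[0]=0,scc[1]=?,scc[2]=?,scc[3]=?,scc[4]=?,scc[5]=?,scc[6]=?,scc[7]=?,scc[8]=?)
step 2: low=(low[0]=0,low[1]=1,low[2]=?,low[3]=?,low[4]=?,low[5]=?,low[6]=?,low[7]=?,low[8]=?); scc=(scc[0]=0,scc[1]=1,scc[2]=?,scc[3]=?,scc[4]=?,scc[5]=?,scc[6]=?,scc[7]=?,scc[8]=?)
step 3: low=(low[0]=0,low[1]=1,low[2]=2,low[3]=4,low[4]=?,low[5]=?,low[6]=3,low[7]=?,low[8]=?); scc=(scc[0]=0,scc[1]=1,scc[2]=?,scc[3]=2,scc[4]=?,scc[5]=?,scc[6]=?,scc[7]=?,scc[8]=?)
step 4: low=(low[0]=0,low[1]=1,low[2]=2,low[3]=4,low[4]=?,low[5]=?,low[6]=3,low[7]=?,low[8]=?); scc=(scc[0]=0,scc[1]=1,scc[2]=?,scc[3]=2,scc[4]=?,scc[5]=?,scc[6]=3,scc[7]=?,scc[8]=?)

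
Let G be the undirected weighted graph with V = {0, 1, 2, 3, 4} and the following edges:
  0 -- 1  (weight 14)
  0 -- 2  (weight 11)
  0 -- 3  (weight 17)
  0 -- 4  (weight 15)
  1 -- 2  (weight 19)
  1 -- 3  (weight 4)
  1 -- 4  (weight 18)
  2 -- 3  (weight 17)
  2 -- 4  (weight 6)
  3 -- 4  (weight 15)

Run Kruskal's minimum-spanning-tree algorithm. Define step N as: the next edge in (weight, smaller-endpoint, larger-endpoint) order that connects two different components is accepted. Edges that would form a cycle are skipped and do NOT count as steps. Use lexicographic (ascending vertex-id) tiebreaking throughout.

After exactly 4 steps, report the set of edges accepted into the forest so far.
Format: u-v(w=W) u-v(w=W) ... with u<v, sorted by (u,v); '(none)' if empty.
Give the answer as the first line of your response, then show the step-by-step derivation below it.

0-1(w=14) 0-2(w=11) 1-3(w=4) 2-4(w=6)

step 1: add edge 1-3 (w=4); MST = {1-3(w=4)}
step 2: add edge 2-4 (w=6); MST = {1-3(w=4) 2-4(w=6)}
step 3: add edge 0-2 (w=11); MST = {0-2(w=11) 1-3(w=4) 2-4(w=6)}
step 4: add edge 0-1 (w=14); MST = {0-1(w=14) 0-2(w=11) 1-3(w=4) 2-4(w=6)}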